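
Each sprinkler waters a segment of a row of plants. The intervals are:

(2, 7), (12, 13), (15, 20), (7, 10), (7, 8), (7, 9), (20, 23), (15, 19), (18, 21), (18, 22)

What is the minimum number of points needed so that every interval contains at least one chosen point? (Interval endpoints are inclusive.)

Sort by right endpoint; whenever an interval is uncovered, place a point at its right end.
By right end: [2,7]  [7,8]  [7,9]  [7,10]  [12,13]  [15,19]  [15,20]  [18,21]  [18,22]  [20,23]
[2,7] uncovered → point at 7; [12,13] uncovered → point at 13; [15,19] uncovered → point at 19; [20,23] uncovered → point at 23.
Points: 7, 13, 19, 23 (4 total).

4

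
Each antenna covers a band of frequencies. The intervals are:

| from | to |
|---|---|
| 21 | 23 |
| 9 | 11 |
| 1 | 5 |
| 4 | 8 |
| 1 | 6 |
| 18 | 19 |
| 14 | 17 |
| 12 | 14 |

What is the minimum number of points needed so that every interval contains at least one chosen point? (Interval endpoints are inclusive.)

5

Sorted: [1,5] [1,6] [4,8] [9,11] [12,14] [14,17] [18,19] [21,23]
{[1,5],[1,6],[4,8]} hit by 5; {[9,11]} hit by 11; {[12,14],[14,17]} hit by 14; {[18,19]} hit by 19; {[21,23]} hit by 23.
Points: 5, 11, 14, 19, 23 (5 total).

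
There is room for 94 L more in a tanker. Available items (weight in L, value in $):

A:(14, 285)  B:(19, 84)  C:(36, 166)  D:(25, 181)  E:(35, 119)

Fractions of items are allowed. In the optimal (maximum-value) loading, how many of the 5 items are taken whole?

4

Sort by value per unit weight and fill in that order.
Order: A (285/14=20.36) > D (181/25=7.24) > C (166/36=4.61) > B (84/19=4.42) > E (119/35=3.40)
Fill: take A (14 @ 285) → take D (25 @ 181) → take C (36 @ 166) → take B (19 @ 84); 94/94 used.
4 item(s) taken whole.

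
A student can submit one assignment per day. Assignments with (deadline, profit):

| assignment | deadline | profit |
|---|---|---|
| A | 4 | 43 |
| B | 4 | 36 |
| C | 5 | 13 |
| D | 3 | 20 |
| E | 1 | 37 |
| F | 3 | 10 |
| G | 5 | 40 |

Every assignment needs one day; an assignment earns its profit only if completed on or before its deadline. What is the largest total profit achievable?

176

Profit order: A=43 G=40 E=37 B=36 D=20 C=13 F=10
Assign: A→slot 4, G→slot 5, E→slot 1, B→slot 3, D→slot 2, C skipped, F skipped.
Slots: [1:E] [2:D] [3:B] [4:A] [5:G]
Profit = 37 + 20 + 36 + 43 + 40 = 176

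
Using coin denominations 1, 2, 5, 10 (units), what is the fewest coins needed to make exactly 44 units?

Use the largest denomination that fits, subtract, and repeat.
44 − 4×10→4 − 2×2→0
Total coins = 4 + 2 = 6

6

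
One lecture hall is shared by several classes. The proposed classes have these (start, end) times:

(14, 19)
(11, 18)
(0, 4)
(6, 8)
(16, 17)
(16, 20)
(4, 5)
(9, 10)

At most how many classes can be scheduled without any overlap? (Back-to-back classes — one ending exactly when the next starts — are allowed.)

Greedy by earliest finish: after sorting by end time, pick each interval compatible with the last pick.
By end time: (0,4), (4,5), (6,8), (9,10), (16,17), (11,18), (14,19), (16,20).
Pick (0,4); next start ≥ 4 → (4,5); next start ≥ 5 → (6,8); next start ≥ 8 → (9,10); next start ≥ 10 → (16,17).
Selected 5 classes.

5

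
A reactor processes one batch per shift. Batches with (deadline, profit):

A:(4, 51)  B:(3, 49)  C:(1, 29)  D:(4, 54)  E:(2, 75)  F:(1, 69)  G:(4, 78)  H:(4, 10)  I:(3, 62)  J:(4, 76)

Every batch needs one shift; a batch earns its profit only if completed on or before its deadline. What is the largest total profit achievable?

298

By profit: G(d4,78), J(d4,76), E(d2,75), F(d1,69), I(d3,62), D(d4,54), A(d4,51), B(d3,49), C(d1,29), H(d4,10)
G→slot 4; J→slot 3; E→slot 2; F→slot 1; I skipped; D skipped; A skipped; B skipped; C skipped; H skipped.
Profit = 69 + 75 + 76 + 78 = 298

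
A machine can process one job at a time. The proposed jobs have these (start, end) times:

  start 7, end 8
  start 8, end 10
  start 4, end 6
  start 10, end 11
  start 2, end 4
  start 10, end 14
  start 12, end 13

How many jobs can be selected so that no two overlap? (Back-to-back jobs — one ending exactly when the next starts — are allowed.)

6

Order by finish time; keep every interval that doesn't clash with the previous kept one.
By end time: (2,4), (4,6), (7,8), (8,10), (10,11), (12,13), (10,14).
Pick (2,4); next start ≥ 4 → (4,6); next start ≥ 6 → (7,8); next start ≥ 8 → (8,10); next start ≥ 10 → (10,11); next start ≥ 11 → (12,13).
Selected 6 jobs.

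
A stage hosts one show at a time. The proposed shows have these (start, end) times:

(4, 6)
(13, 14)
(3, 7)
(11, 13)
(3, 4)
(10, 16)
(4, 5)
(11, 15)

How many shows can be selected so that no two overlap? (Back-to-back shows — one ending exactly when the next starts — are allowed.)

Order by finish time; keep every interval that doesn't clash with the previous kept one.
Sorted by end: (3,4)  (4,5)  (4,6)  (3,7)  (11,13)  (13,14)  (11,15)  (10,16)
take (3,4); take (4,5); skip (3,7); take (11,13); take (13,14); skip (11,15); skip (10,16).
Selected 4 shows.

4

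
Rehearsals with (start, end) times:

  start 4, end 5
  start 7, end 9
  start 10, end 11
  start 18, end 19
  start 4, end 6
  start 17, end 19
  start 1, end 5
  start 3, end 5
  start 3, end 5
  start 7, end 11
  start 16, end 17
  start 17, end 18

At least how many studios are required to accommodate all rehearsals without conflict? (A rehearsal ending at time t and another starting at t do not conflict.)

5

starts: [1, 3, 3, 4, 4, 7, 7, 10, 16, 17, 17, 18]
ends:   [5, 5, 5, 5, 6, 9, 11, 11, 17, 18, 19, 19]
s1→1 s3→2 s3→3 s4→4 s4→5  — peak 5.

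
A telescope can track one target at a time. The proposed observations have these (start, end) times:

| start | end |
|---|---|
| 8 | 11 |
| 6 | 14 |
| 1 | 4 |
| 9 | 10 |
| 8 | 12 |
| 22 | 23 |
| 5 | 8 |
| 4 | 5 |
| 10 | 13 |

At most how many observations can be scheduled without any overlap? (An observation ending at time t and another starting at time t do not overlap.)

Greedy by earliest finish: after sorting by end time, pick each interval compatible with the last pick.
By end time: (1,4), (4,5), (5,8), (9,10), (8,11), (8,12), (10,13), (6,14), (22,23).
Pick (1,4); next start ≥ 4 → (4,5); next start ≥ 5 → (5,8); next start ≥ 8 → (9,10); next start ≥ 10 → (10,13); next start ≥ 13 → (22,23).
Selected 6 observations.

6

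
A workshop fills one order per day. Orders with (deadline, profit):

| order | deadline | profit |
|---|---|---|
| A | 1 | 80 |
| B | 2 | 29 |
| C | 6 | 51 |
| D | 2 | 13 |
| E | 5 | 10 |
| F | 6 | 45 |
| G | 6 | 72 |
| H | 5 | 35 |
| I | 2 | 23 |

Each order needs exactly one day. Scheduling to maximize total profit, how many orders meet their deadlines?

6

By profit: A(d1,80), G(d6,72), C(d6,51), F(d6,45), H(d5,35), B(d2,29), I(d2,23), D(d2,13), E(d5,10)
A→slot 1; G→slot 6; C→slot 5; F→slot 4; H→slot 3; B→slot 2; I skipped; D skipped; E skipped.
6 of 9 scheduled.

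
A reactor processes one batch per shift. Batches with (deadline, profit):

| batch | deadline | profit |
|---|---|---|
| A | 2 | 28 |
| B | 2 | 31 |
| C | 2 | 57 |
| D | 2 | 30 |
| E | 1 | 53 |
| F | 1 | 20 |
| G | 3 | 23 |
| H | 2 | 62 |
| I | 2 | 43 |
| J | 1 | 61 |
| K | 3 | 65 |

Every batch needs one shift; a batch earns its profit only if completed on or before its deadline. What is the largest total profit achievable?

Sort by profit descending; place each in the latest free slot ≤ its deadline.
By profit: K(d3,65), H(d2,62), J(d1,61), C(d2,57), E(d1,53), I(d2,43), B(d2,31), D(d2,30), A(d2,28), G(d3,23), F(d1,20)
K→slot 3; H→slot 2; J→slot 1; C skipped; E skipped; I skipped; B skipped; D skipped; A skipped; G skipped; F skipped.
Profit = 61 + 62 + 65 = 188

188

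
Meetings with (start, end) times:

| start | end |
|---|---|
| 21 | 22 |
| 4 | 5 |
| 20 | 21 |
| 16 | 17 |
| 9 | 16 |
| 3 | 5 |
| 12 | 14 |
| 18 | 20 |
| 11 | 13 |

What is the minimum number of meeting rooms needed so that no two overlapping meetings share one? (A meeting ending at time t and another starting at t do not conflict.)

starts: [3, 4, 9, 11, 12, 16, 18, 20, 21]
ends:   [5, 5, 13, 14, 16, 17, 20, 21, 22]
s3→1 s4→2 e5→1 e5→0 s9→1 s11→2 s12→3  — peak 3.

3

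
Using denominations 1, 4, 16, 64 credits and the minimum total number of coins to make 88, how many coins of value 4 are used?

88 − 1×64→24 − 1×16→8 − 2×4→0
Count of 4: 2

2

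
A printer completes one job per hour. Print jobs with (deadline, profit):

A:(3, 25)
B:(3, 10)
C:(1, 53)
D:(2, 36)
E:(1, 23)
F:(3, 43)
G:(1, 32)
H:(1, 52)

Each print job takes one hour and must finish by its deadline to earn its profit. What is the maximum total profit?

Sort by profit descending; place each in the latest free slot ≤ its deadline.
Profit order: C=53 H=52 F=43 D=36 G=32 A=25 E=23 B=10
Assign: C→slot 1, H skipped, F→slot 3, D→slot 2, G skipped, A skipped, E skipped, B skipped.
Slots: [1:C] [2:D] [3:F]
Profit = 53 + 36 + 43 = 132

132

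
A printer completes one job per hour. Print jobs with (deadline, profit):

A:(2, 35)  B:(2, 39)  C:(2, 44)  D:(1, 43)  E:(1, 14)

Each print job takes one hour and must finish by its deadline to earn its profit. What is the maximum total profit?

87

Sort by profit descending; place each in the latest free slot ≤ its deadline.
Profit order: C=44 D=43 B=39 A=35 E=14
Assign: C→slot 2, D→slot 1, B skipped, A skipped, E skipped.
Slots: [1:D] [2:C]
Profit = 43 + 44 = 87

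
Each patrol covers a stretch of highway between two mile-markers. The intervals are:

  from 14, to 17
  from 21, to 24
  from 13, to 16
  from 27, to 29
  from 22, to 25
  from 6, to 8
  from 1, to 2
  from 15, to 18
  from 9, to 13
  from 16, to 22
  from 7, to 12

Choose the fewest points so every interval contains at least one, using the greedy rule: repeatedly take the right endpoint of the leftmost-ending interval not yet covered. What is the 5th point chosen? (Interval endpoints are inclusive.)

Sort by right endpoint; whenever an interval is uncovered, place a point at its right end.
Sorted: [1,2] [6,8] [7,12] [9,13] [13,16] [14,17] [15,18] [16,22] [21,24] [22,25] [27,29]
{[1,2]} hit by 2; {[6,8],[7,12]} hit by 8; {[9,13],[13,16]} hit by 13; {[14,17],[15,18],[16,22]} hit by 17; {[21,24],[22,25]} hit by 24; {[27,29]} hit by 29.
Points: 2, 8, 13, 17, 24, 29 (6 total).

24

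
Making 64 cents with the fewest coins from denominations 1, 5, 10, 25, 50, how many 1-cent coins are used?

4

64 − 1×50→14 − 1×10→4 − 4×1→0
Count of 1: 4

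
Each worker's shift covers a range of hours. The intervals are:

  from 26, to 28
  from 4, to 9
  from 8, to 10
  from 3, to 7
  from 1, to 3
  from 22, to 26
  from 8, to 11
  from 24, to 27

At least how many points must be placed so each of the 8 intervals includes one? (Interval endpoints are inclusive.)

3

Sorted: [1,3] [3,7] [4,9] [8,10] [8,11] [22,26] [24,27] [26,28]
{[1,3],[3,7]} hit by 3; {[4,9],[8,10],[8,11]} hit by 9; {[22,26],[24,27],[26,28]} hit by 26.
Points: 3, 9, 26 (3 total).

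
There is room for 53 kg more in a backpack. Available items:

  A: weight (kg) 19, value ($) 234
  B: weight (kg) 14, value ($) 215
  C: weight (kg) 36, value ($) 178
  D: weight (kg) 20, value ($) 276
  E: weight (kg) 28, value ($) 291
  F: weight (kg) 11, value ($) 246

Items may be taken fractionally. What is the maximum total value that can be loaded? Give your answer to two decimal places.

Ratios (sorted): F 22.36, B 15.36, D 13.80, A 12.32, E 10.39, C 4.94
take F (11 @ 246); take B (14 @ 215); take D (20 @ 276); take 8/19 of A → 98.53. Capacity used 53/53.
Total value = 835.53

835.53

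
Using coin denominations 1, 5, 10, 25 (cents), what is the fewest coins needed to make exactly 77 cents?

5

77 = 3×25 + 2×1
Total coins = 3 + 2 = 5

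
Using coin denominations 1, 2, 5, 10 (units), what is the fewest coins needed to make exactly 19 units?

19 − 1×10→9 − 1×5→4 − 2×2→0
Total coins = 1 + 1 + 2 = 4

4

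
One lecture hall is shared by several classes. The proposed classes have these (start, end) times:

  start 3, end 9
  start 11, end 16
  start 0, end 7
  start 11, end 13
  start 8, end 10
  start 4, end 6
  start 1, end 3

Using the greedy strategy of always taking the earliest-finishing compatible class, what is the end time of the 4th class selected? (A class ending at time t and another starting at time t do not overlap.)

Order by finish time; keep every interval that doesn't clash with the previous kept one.
Sorted by end: (1,3)  (4,6)  (0,7)  (3,9)  (8,10)  (11,13)  (11,16)
take (1,3); take (4,6); skip (0,7); take (8,10); take (11,13).
Selected: (1,3) (4,6) (8,10) (11,13)

13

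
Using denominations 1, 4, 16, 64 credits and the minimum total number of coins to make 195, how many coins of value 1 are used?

195 − 3×64→3 − 3×1→0
Count of 1: 3

3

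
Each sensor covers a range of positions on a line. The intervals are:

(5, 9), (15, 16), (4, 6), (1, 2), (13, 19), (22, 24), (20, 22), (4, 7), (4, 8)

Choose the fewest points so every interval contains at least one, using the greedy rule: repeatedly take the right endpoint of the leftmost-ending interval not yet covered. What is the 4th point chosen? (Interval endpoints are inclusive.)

22

Process intervals by earliest right end; each time one isn't hit yet, stab at its right endpoint.
By right end: [1,2]  [4,6]  [4,7]  [4,8]  [5,9]  [15,16]  [13,19]  [20,22]  [22,24]
[1,2] uncovered → point at 2; [4,6] uncovered → point at 6; [15,16] uncovered → point at 16; [20,22] uncovered → point at 22.
Points: 2, 6, 16, 22 (4 total).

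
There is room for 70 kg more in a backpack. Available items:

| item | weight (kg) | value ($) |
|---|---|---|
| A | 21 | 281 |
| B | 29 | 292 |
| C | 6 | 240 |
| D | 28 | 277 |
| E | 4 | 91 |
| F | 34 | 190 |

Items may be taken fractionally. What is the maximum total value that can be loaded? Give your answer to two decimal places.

Greedy by value/weight ratio, highest first.
Ratios (sorted): C 40.00, E 22.75, A 13.38, B 10.07, D 9.89, F 5.59
take C (6 @ 240); take E (4 @ 91); take A (21 @ 281); take B (29 @ 292); take 10/28 of D → 98.93. Capacity used 70/70.
Total value = 1002.93

1002.93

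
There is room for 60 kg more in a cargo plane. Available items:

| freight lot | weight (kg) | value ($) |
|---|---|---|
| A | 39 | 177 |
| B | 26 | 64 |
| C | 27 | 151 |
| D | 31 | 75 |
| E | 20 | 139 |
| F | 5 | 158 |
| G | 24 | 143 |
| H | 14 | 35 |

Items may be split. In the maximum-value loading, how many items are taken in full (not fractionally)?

3

Sort by value per unit weight and fill in that order.
Order: F (158/5=31.60) > E (139/20=6.95) > G (143/24=5.96) > C (151/27=5.59) > A (177/39=4.54) > H (35/14=2.50) > B (64/26=2.46) > D (75/31=2.42)
Fill: take F (5 @ 158) → take E (20 @ 139) → take G (24 @ 143) → take 11/27 of C → 61.52; 60/60 used.
3 item(s) taken whole; one partial (take 11/27 of C).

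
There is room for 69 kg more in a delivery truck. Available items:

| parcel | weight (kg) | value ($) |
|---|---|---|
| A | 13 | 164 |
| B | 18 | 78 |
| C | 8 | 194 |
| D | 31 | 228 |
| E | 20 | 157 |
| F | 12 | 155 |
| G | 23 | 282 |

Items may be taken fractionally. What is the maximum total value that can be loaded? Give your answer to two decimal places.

Sort by value per unit weight and fill in that order.
Ratios (sorted): C 24.25, F 12.92, A 12.62, G 12.26, E 7.85, D 7.35, B 4.33
take C (8 @ 194); take F (12 @ 155); take A (13 @ 164); take G (23 @ 282); take 13/20 of E → 102.05. Capacity used 69/69.
Total value = 897.05

897.05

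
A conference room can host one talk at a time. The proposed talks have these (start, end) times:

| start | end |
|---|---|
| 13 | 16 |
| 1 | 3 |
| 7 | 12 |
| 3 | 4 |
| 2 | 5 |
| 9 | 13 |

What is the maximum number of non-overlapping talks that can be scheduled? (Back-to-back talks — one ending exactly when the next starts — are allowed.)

Sort by end time and greedily take each interval whose start is ≥ the last chosen end.
Sorted by end: (1,3)  (3,4)  (2,5)  (7,12)  (9,13)  (13,16)
take (1,3); take (3,4); take (7,12); skip (9,13); take (13,16).
Selected 4 talks.

4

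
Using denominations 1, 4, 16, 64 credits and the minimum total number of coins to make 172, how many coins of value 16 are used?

Greedy: take as many of the largest coin as possible, then repeat with the remainder.
172 − 2×64→44 − 2×16→12 − 3×4→0
Count of 16: 2

2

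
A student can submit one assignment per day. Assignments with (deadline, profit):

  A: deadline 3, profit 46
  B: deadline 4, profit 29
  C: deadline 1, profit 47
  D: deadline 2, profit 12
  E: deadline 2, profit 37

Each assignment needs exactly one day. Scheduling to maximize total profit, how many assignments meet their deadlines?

Take jobs in profit order; each goes to the latest open slot no later than its deadline.
By profit: C(d1,47), A(d3,46), E(d2,37), B(d4,29), D(d2,12)
C→slot 1; A→slot 3; E→slot 2; B→slot 4; D skipped.
4 of 5 scheduled.

4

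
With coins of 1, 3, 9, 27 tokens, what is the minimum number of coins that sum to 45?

3

45 = 1×27 + 2×9
Total coins = 1 + 2 = 3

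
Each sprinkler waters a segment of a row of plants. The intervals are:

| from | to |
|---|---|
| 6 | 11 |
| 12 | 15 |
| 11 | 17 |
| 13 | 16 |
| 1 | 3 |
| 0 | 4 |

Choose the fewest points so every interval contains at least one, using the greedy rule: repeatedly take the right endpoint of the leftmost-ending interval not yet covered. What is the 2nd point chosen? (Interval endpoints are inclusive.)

11

Process intervals by earliest right end; each time one isn't hit yet, stab at its right endpoint.
By right end: [1,3]  [0,4]  [6,11]  [12,15]  [13,16]  [11,17]
[1,3] uncovered → point at 3; [6,11] uncovered → point at 11; [12,15] uncovered → point at 15.
Points: 3, 11, 15 (3 total).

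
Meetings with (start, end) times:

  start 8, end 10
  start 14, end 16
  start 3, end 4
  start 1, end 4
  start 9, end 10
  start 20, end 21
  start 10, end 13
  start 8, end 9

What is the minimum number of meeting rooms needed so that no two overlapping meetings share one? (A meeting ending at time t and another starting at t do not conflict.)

2

Count concurrent intervals with a sweep; the peak is the room count.
Events (time:±→running): 1:+→1 3:+→2 … peak 2.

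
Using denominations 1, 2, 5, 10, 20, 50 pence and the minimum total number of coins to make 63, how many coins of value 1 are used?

1

Greedy: take as many of the largest coin as possible, then repeat with the remainder.
63 − 1×50→13 − 1×10→3 − 1×2→1 − 1×1→0
Count of 1: 1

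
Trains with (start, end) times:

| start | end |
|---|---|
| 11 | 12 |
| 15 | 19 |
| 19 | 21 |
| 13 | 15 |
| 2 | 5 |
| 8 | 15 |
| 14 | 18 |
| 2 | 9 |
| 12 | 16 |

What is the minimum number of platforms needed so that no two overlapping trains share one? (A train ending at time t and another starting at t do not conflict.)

4

The answer is the maximum number of intervals overlapping at any instant.
starts: [2, 2, 8, 11, 12, 13, 14, 15, 19]
ends:   [5, 9, 12, 15, 15, 16, 18, 19, 21]
s2→1 s2→2 e5→1 s8→2 e9→1 s11→2 e12→1 s12→2 s13→3 s14→4  — peak 4.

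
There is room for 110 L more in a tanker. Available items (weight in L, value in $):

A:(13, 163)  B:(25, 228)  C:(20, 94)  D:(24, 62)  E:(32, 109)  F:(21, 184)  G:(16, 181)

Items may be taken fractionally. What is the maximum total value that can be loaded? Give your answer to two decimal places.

901.09

Greedy by value/weight ratio, highest first.
Order: A (163/13=12.54) > G (181/16=11.31) > B (228/25=9.12) > F (184/21=8.76) > C (94/20=4.70) > E (109/32=3.41) > D (62/24=2.58)
Fill: take A (13 @ 163) → take G (16 @ 181) → take B (25 @ 228) → take F (21 @ 184) → take C (20 @ 94) → take 15/32 of E → 51.09; 110/110 used.
Total value = 901.09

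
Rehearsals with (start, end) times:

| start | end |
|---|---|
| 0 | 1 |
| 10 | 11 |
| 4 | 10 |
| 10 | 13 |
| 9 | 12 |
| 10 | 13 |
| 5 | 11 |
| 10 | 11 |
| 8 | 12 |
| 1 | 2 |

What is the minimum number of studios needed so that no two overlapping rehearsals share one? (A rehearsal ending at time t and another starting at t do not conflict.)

The answer is the maximum number of intervals overlapping at any instant.
Events (time:±→running): 0:+→1 1:-→0 1:+→1 2:-→0 4:+→1 5:+→2 8:+→3 9:+→4 10:-→3 10:+→4 10:+→5 10:+→6 10:+→7 … peak 7.

7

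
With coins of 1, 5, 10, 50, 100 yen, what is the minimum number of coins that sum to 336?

Greedy: take as many of the largest coin as possible, then repeat with the remainder.
336 = 3×100 + 3×10 + 1×5 + 1×1
Total coins = 3 + 3 + 1 + 1 = 8

8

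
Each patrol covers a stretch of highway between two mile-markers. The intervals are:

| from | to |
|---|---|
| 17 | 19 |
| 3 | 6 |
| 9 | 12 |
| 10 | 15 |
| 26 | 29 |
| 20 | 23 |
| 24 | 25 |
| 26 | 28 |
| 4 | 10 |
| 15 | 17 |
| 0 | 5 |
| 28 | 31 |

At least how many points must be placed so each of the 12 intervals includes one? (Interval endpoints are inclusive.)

6

Sorted: [0,5] [3,6] [4,10] [9,12] [10,15] [15,17] [17,19] [20,23] [24,25] [26,28] [26,29] [28,31]
{[0,5],[3,6],[4,10]} hit by 5; {[9,12],[10,15]} hit by 12; {[15,17],[17,19]} hit by 17; {[20,23]} hit by 23; {[24,25]} hit by 25; {[26,28],[26,29],[28,31]} hit by 28.
Points: 5, 12, 17, 23, 25, 28 (6 total).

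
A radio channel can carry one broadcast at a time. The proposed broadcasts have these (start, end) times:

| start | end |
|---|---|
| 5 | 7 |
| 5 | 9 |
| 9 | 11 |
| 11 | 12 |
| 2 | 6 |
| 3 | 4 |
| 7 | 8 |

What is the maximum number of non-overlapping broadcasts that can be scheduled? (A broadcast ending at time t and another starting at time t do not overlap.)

5

Sort by end time and greedily take each interval whose start is ≥ the last chosen end.
By end time: (3,4), (2,6), (5,7), (7,8), (5,9), (9,11), (11,12).
Pick (3,4); next start ≥ 4 → (5,7); next start ≥ 7 → (7,8); next start ≥ 8 → (9,11); next start ≥ 11 → (11,12).
Selected 5 broadcasts.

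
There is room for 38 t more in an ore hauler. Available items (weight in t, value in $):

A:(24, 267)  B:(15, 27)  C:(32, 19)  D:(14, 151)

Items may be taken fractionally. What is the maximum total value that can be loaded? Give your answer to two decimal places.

418.00

Sort by value per unit weight and fill in that order.
Order: A (267/24=11.12) > D (151/14=10.79) > B (27/15=1.80) > C (19/32=0.59)
Fill: take A (24 @ 267) → take D (14 @ 151); 38/38 used.
Total value = 418.00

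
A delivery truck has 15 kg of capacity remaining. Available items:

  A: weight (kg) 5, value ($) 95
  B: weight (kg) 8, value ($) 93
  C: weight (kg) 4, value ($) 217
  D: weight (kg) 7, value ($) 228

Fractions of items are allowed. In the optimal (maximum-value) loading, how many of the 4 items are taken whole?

Greedy by value/weight ratio, highest first.
Order: C (217/4=54.25) > D (228/7=32.57) > A (95/5=19.00) > B (93/8=11.62)
Fill: take C (4 @ 217) → take D (7 @ 228) → take 4/5 of A → 76.00; 15/15 used.
2 item(s) taken whole; one partial (take 4/5 of A).

2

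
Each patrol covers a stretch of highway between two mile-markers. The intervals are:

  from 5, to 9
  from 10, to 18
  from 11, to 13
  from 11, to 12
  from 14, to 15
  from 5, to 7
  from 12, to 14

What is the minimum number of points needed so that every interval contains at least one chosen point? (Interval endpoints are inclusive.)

3

Process intervals by earliest right end; each time one isn't hit yet, stab at its right endpoint.
Sorted: [5,7] [5,9] [11,12] [11,13] [12,14] [14,15] [10,18]
{[5,7],[5,9]} hit by 7; {[11,12],[11,13],[12,14]} hit by 12; {[14,15],[10,18]} hit by 15.
Points: 7, 12, 15 (3 total).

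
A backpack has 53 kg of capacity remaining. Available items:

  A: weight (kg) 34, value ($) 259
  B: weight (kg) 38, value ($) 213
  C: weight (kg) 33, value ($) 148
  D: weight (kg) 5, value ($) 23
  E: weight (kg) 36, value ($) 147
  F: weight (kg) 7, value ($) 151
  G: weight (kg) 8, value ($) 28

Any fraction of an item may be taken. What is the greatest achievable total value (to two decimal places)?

Sort by value per unit weight and fill in that order.
Order: F (151/7=21.57) > A (259/34=7.62) > B (213/38=5.61) > D (23/5=4.60) > C (148/33=4.48) > E (147/36=4.08) > G (28/8=3.50)
Fill: take F (7 @ 151) → take A (34 @ 259) → take 12/38 of B → 67.26; 53/53 used.
Total value = 477.26

477.26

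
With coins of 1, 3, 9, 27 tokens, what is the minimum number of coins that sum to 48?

4

48 = 1×27 + 2×9 + 1×3
Total coins = 1 + 2 + 1 = 4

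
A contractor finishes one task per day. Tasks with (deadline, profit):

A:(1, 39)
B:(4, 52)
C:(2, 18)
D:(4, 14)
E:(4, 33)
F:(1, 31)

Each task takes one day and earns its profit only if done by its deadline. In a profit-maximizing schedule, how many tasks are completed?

4

Sort by profit descending; place each in the latest free slot ≤ its deadline.
By profit: B(d4,52), A(d1,39), E(d4,33), F(d1,31), C(d2,18), D(d4,14)
B→slot 4; A→slot 1; E→slot 3; F skipped; C→slot 2; D skipped.
4 of 6 scheduled.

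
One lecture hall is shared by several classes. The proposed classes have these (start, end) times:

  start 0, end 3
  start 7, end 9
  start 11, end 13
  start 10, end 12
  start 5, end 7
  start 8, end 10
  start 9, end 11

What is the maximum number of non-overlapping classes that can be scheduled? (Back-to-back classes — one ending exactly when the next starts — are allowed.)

5

Greedy by earliest finish: after sorting by end time, pick each interval compatible with the last pick.
By end time: (0,3), (5,7), (7,9), (8,10), (9,11), (10,12), (11,13).
Pick (0,3); next start ≥ 3 → (5,7); next start ≥ 7 → (7,9); next start ≥ 9 → (9,11); next start ≥ 11 → (11,13).
Selected 5 classes.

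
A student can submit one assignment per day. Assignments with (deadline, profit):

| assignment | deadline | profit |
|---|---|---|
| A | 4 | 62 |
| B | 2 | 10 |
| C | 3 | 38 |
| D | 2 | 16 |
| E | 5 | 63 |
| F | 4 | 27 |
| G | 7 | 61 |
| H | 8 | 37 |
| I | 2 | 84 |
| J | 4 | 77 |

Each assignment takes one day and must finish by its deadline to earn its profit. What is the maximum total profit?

Profit order: I=84 J=77 E=63 A=62 G=61 C=38 H=37 F=27 D=16 B=10
Assign: I→slot 2, J→slot 4, E→slot 5, A→slot 3, G→slot 7, C→slot 1, H→slot 8, F skipped, D skipped, B skipped.
Slots: [1:C] [2:I] [3:A] [4:J] [5:E] [7:G] [8:H]
Profit = 38 + 84 + 62 + 77 + 63 + 61 + 37 = 422

422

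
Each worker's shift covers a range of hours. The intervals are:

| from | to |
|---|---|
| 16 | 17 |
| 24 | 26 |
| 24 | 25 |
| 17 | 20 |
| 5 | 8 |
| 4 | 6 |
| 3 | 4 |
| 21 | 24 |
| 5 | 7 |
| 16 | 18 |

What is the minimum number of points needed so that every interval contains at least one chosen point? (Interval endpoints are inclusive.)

4

Sort by right endpoint; whenever an interval is uncovered, place a point at its right end.
Sorted: [3,4] [4,6] [5,7] [5,8] [16,17] [16,18] [17,20] [21,24] [24,25] [24,26]
{[3,4],[4,6]} hit by 4; {[5,7],[5,8]} hit by 7; {[16,17],[16,18],[17,20]} hit by 17; {[21,24],[24,25],[24,26]} hit by 24.
Points: 4, 7, 17, 24 (4 total).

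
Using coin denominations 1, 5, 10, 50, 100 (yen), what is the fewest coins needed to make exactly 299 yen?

299 = 2×100 + 1×50 + 4×10 + 1×5 + 4×1
Total coins = 2 + 1 + 4 + 1 + 4 = 12

12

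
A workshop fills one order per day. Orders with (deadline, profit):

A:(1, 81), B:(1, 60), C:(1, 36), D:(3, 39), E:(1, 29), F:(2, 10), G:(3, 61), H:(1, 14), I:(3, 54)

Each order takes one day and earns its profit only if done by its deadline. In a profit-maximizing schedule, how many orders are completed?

Take jobs in profit order; each goes to the latest open slot no later than its deadline.
Profit order: A=81 G=61 B=60 I=54 D=39 C=36 E=29 H=14 F=10
Assign: A→slot 1, G→slot 3, B skipped, I→slot 2, D skipped, C skipped, E skipped, H skipped, F skipped.
Slots: [1:A] [2:I] [3:G]
3 of 9 scheduled.

3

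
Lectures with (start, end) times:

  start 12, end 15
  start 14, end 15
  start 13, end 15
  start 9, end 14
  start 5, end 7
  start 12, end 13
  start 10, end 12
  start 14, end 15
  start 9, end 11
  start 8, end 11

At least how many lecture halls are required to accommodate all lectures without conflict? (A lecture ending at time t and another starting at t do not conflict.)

Count concurrent intervals with a sweep; the peak is the room count.
Events (time:±→running): 5:+→1 7:-→0 8:+→1 9:+→2 9:+→3 10:+→4 … peak 4.

4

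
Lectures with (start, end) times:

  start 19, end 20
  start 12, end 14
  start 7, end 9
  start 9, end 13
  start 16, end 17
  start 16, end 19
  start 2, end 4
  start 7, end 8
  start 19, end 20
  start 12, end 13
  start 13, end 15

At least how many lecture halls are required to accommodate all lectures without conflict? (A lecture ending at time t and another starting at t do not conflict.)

The answer is the maximum number of intervals overlapping at any instant.
starts: [2, 7, 7, 9, 12, 12, 13, 16, 16, 19, 19]
ends:   [4, 8, 9, 13, 13, 14, 15, 17, 19, 20, 20]
s2→1 e4→0 s7→1 s7→2 e8→1 e9→0 s9→1 s12→2 s12→3  — peak 3.

3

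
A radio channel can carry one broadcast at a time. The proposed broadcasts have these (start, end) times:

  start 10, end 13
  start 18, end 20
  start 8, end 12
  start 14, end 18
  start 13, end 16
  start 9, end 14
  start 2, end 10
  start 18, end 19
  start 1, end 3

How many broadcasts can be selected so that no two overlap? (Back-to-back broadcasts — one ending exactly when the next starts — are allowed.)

4

Order by finish time; keep every interval that doesn't clash with the previous kept one.
Sorted by end: (1,3)  (2,10)  (8,12)  (10,13)  (9,14)  (13,16)  (14,18)  (18,19)  (18,20)
take (1,3); take (8,12); skip (9,14); take (13,16); skip (14,18); take (18,19); skip (18,20).
Selected 4 broadcasts.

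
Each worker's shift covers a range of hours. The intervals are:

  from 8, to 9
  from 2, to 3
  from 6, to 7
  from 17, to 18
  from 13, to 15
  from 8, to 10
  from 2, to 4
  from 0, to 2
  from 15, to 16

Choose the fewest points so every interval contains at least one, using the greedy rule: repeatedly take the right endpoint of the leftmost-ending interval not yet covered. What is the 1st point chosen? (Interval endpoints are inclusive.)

2

Sorted: [0,2] [2,3] [2,4] [6,7] [8,9] [8,10] [13,15] [15,16] [17,18]
{[0,2],[2,3],[2,4]} hit by 2; {[6,7]} hit by 7; {[8,9],[8,10]} hit by 9; {[13,15],[15,16]} hit by 15; {[17,18]} hit by 18.
Points: 2, 7, 9, 15, 18 (5 total).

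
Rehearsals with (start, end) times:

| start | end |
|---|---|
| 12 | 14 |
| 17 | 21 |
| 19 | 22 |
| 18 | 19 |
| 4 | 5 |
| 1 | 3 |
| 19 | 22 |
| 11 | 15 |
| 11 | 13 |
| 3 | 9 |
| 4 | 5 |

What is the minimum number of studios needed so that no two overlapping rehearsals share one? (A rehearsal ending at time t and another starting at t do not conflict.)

3

The answer is the maximum number of intervals overlapping at any instant.
starts: [1, 3, 4, 4, 11, 11, 12, 17, 18, 19, 19]
ends:   [3, 5, 5, 9, 13, 14, 15, 19, 21, 22, 22]
s1→1 e3→0 s3→1 s4→2 s4→3  — peak 3.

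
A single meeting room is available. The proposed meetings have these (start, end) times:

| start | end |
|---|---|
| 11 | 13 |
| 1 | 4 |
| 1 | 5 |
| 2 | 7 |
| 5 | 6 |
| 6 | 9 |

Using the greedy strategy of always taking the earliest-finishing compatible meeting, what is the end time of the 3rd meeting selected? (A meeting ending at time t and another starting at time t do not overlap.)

9

By end time: (1,4), (1,5), (5,6), (2,7), (6,9), (11,13).
Pick (1,4); next start ≥ 4 → (5,6); next start ≥ 6 → (6,9); next start ≥ 9 → (11,13).
Selected: (1,4) (5,6) (6,9) (11,13)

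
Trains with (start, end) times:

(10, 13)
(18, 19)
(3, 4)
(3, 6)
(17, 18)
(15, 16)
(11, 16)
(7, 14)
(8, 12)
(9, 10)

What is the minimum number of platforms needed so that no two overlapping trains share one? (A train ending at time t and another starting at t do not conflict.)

4

The answer is the maximum number of intervals overlapping at any instant.
Events (time:±→running): 3:+→1 3:+→2 4:-→1 6:-→0 7:+→1 8:+→2 9:+→3 10:-→2 10:+→3 11:+→4 … peak 4.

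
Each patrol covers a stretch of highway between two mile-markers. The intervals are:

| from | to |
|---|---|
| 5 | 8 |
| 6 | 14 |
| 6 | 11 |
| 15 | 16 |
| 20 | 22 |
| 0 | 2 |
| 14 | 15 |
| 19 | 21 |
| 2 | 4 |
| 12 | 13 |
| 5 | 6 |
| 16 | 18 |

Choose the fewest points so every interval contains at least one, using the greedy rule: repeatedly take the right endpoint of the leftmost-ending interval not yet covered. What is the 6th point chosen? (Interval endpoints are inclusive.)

By right end: [0,2]  [2,4]  [5,6]  [5,8]  [6,11]  [12,13]  [6,14]  [14,15]  [15,16]  [16,18]  [19,21]  [20,22]
[0,2] uncovered → point at 2; [5,6] uncovered → point at 6; [12,13] uncovered → point at 13; [14,15] uncovered → point at 15; [16,18] uncovered → point at 18; [19,21] uncovered → point at 21.
Points: 2, 6, 13, 15, 18, 21 (6 total).

21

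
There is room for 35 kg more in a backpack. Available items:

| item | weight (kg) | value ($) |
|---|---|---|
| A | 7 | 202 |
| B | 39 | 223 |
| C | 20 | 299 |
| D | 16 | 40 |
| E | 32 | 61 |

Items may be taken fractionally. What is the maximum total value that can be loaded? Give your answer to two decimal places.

546.74

Greedy by value/weight ratio, highest first.
Order: A (202/7=28.86) > C (299/20=14.95) > B (223/39=5.72) > D (40/16=2.50) > E (61/32=1.91)
Fill: take A (7 @ 202) → take C (20 @ 299) → take 8/39 of B → 45.74; 35/35 used.
Total value = 546.74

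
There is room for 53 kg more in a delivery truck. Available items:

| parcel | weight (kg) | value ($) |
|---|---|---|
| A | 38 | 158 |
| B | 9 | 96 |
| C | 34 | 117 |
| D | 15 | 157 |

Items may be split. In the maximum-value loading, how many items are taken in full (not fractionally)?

2

Order: B (96/9=10.67) > D (157/15=10.47) > A (158/38=4.16) > C (117/34=3.44)
Fill: take B (9 @ 96) → take D (15 @ 157) → take 29/38 of A → 120.58; 53/53 used.
2 item(s) taken whole; one partial (take 29/38 of A).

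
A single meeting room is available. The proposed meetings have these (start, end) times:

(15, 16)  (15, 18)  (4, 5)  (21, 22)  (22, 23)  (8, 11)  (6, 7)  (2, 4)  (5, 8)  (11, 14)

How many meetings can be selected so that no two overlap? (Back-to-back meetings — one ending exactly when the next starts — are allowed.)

8

Sort by end time and greedily take each interval whose start is ≥ the last chosen end.
By end time: (2,4), (4,5), (6,7), (5,8), (8,11), (11,14), (15,16), (15,18), (21,22), (22,23).
Pick (2,4); next start ≥ 4 → (4,5); next start ≥ 5 → (6,7); next start ≥ 7 → (8,11); next start ≥ 11 → (11,14); next start ≥ 14 → (15,16); next start ≥ 16 → (21,22); next start ≥ 22 → (22,23).
Selected 8 meetings.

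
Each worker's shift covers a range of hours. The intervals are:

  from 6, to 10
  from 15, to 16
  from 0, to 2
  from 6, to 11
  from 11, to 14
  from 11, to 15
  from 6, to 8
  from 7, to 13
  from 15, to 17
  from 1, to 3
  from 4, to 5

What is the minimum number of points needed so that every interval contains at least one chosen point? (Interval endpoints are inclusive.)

5

Process intervals by earliest right end; each time one isn't hit yet, stab at its right endpoint.
By right end: [0,2]  [1,3]  [4,5]  [6,8]  [6,10]  [6,11]  [7,13]  [11,14]  [11,15]  [15,16]  [15,17]
[0,2] uncovered → point at 2; [4,5] uncovered → point at 5; [6,8] uncovered → point at 8; [11,14] uncovered → point at 14; [15,16] uncovered → point at 16.
Points: 2, 5, 8, 14, 16 (5 total).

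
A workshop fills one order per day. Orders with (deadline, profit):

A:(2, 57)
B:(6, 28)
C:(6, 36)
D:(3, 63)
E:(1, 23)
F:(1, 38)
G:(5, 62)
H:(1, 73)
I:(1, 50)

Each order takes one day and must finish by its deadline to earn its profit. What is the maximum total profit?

Take jobs in profit order; each goes to the latest open slot no later than its deadline.
Profit order: H=73 D=63 G=62 A=57 I=50 F=38 C=36 B=28 E=23
Assign: H→slot 1, D→slot 3, G→slot 5, A→slot 2, I skipped, F skipped, C→slot 6, B→slot 4, E skipped.
Slots: [1:H] [2:A] [3:D] [4:B] [5:G] [6:C]
Profit = 73 + 57 + 63 + 28 + 62 + 36 = 319

319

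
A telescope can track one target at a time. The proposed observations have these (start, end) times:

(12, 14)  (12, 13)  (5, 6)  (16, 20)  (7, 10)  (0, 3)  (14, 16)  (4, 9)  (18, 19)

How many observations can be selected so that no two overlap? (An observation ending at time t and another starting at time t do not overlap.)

Order by finish time; keep every interval that doesn't clash with the previous kept one.
Sorted by end: (0,3)  (5,6)  (4,9)  (7,10)  (12,13)  (12,14)  (14,16)  (18,19)  (16,20)
take (0,3); take (5,6); skip (4,9); take (7,10); take (12,13); take (14,16); take (18,19).
Selected 6 observations.

6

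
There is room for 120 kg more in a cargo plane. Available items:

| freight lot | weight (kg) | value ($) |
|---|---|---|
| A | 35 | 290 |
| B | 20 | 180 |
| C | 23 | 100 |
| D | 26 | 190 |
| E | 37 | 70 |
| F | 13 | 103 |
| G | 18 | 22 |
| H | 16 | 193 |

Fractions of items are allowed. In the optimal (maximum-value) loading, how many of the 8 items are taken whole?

5

Greedy by value/weight ratio, highest first.
Order: H (193/16=12.06) > B (180/20=9.00) > A (290/35=8.29) > F (103/13=7.92) > D (190/26=7.31) > C (100/23=4.35) > E (70/37=1.89) > G (22/18=1.22)
Fill: take H (16 @ 193) → take B (20 @ 180) → take A (35 @ 290) → take F (13 @ 103) → take D (26 @ 190) → take 10/23 of C → 43.48; 120/120 used.
5 item(s) taken whole; one partial (take 10/23 of C).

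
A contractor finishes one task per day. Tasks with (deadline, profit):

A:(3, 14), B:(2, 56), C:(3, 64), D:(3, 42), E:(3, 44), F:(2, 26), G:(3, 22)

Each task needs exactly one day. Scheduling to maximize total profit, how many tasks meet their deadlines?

Profit order: C=64 B=56 E=44 D=42 F=26 G=22 A=14
Assign: C→slot 3, B→slot 2, E→slot 1, D skipped, F skipped, G skipped, A skipped.
Slots: [1:E] [2:B] [3:C]
3 of 7 scheduled.

3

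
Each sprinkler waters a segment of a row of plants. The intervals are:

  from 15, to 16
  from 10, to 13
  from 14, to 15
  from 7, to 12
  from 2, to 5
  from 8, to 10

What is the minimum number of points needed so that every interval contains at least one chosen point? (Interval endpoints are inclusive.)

By right end: [2,5]  [8,10]  [7,12]  [10,13]  [14,15]  [15,16]
[2,5] uncovered → point at 5; [8,10] uncovered → point at 10; [14,15] uncovered → point at 15.
Points: 5, 10, 15 (3 total).

3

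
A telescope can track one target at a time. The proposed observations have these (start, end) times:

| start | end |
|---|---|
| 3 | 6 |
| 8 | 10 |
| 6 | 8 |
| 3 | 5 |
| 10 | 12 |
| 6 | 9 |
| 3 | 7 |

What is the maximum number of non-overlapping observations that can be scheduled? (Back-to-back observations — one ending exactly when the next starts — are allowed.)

4

By end time: (3,5), (3,6), (3,7), (6,8), (6,9), (8,10), (10,12).
Pick (3,5); next start ≥ 5 → (6,8); next start ≥ 8 → (8,10); next start ≥ 10 → (10,12).
Selected 4 observations.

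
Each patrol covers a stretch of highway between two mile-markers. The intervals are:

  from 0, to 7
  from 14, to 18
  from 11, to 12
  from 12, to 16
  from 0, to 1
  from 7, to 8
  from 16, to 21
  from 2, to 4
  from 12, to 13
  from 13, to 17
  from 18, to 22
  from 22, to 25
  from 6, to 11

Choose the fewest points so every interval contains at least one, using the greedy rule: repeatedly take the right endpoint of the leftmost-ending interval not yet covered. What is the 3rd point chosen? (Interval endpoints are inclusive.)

By right end: [0,1]  [2,4]  [0,7]  [7,8]  [6,11]  [11,12]  [12,13]  [12,16]  [13,17]  [14,18]  [16,21]  [18,22]  [22,25]
[0,1] uncovered → point at 1; [2,4] uncovered → point at 4; [7,8] uncovered → point at 8; [11,12] uncovered → point at 12; [13,17] uncovered → point at 17; [18,22] uncovered → point at 22.
Points: 1, 4, 8, 12, 17, 22 (6 total).

8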